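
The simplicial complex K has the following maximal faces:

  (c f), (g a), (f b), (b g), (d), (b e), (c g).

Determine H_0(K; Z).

H_0 = Z^2.

Fix the vertex order a < b < c < d < e < f < g and write every simplex with vertices in increasing order. Then dim K = 1 and the simplices of K are:

  0-simplices (7): a, b, c, d, e, f, g
  1-simplices (6): ag, be, bf, bg, cf, cg

so the chain groups are C_0 ≅ Z^7, C_1 ≅ Z^6.

The boundary map ∂_1: C_1 → C_0 sends each edge [p,q] (with p < q) to q − p.
The 7×6 boundary matrix has rank 5 and Smith normal form diag(1,1,1,1,1).

Computing H_k = (kernel of ∂_k) / (image of ∂_{k+1}):

  H_0: rank C_0 − rank ∂_1 = 7 − 5 = 2, and the invariant factors of ∂_1 are all 1, so H_0 = Z^2.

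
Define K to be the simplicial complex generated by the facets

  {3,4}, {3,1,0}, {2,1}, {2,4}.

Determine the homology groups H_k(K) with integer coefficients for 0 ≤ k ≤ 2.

H_0 ≅ Z,  H_1 ≅ Z,  H_2 = 0.

K has 5 vertices, 6 edges, 1 triangle.
rank ∂_0 = 0, rank ∂_1 = 4 ⇒ b_0 = 5 − 0 − 4 = 1; all invariant factors of ∂_1 are 1 so no torsion. So H_0 = Z.
rank ∂_1 = 4, rank ∂_2 = 1 ⇒ b_1 = 6 − 4 − 1 = 1; all invariant factors of ∂_2 are 1 so no torsion. So H_1 = Z.
rank ∂_2 = 1, rank ∂_3 = 0 ⇒ b_2 = 1 − 1 − 0 = 0. So H_2 = 0.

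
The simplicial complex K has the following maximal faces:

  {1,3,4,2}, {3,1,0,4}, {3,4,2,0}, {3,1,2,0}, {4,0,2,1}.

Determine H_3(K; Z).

We work with the vertex ordering 0 < 1 < 2 < 3 < 4. The simplices of K, each written with vertices in increasing order, are:

  0-simplices (5): [0], [1], [2], [3], [4]
  1-simplices (10): [0,1], [0,2], [0,3], [0,4], [1,2], [1,3], [1,4], [2,3], [2,4], [3,4]
  2-simplices (10): [0,1,2], [0,1,3], [0,1,4], [0,2,3], [0,2,4], [0,3,4], [1,2,3], [1,2,4], [1,3,4], [2,3,4]
  3-simplices (5): [0,1,2,3], [0,1,2,4], [0,1,3,4], [0,2,3,4], [1,2,3,4]

Hence C_0 ≅ Z^5, C_1 ≅ Z^10, C_2 ≅ Z^10, C_3 ≅ Z^5.

Boundary ∂_1: C_1 → C_0 sends each edge [p,q] (with p < q) to q − p. For instance
  ∂[2,3] = [3] − [2].
The 5×10 boundary matrix has rank 4 and Smith normal form diag(1,1,1,1).

∂_2: C_2 → C_1 sends each 2-simplex [p,q,r] to [q,r] − [p,r] + [p,q]. For instance
  ∂[0,3,4] = [3,4] − [0,4] + [0,3],
  ∂[0,2,3] = [2,3] − [0,3] + [0,2].
As a 10×10 matrix over Z this has rank 6, with invariant factors (1,1,1,1,1,1).

The boundary map ∂_3: C_3 → C_2 sends each 3-simplex σ to the alternating sum Σ_i (−1)^i (σ with its i-th vertex removed). For instance
  ∂[0,1,2,3] = [1,2,3] − [0,2,3] + [0,1,3] − [0,1,2],
  ∂[0,2,3,4] = [2,3,4] − [0,3,4] + [0,2,4] − [0,2,3].
The 10×5 boundary matrix has rank 4 and Smith normal form diag(1,1,1,1).

Reading off H_k = ker ∂_k / im ∂_{k+1}:

  H_3: rank ker ∂_3 − rank ∂_4 = (5 − 4) − 0 = 1, and there is no ∂_4, so H_3 ≅ Z.

(K is a triangulation of the 3-sphere S^3.)

H_3 ≅ Z.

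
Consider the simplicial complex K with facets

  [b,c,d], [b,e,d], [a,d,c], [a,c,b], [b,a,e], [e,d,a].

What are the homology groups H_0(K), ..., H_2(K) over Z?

H_0 ≅ Z,  H_1 = 0,  H_2 ≅ Z.

We work with the vertex ordering a < b < c < d < e. The simplices of K, each written with vertices in increasing order, are:

  0-simplices (5): a, b, c, d, e
  1-simplices (9): ab, ac, ad, ae, bc, bd, be, cd, de
  2-simplices (6): abc, abe, acd, ade, bcd, bde

so the chain groups are C_0 ≅ Z^5, C_1 ≅ Z^9, C_2 ≅ Z^6.

The boundary map ∂_1: C_1 → C_0 sends each edge [p,q] (with p < q) to q − p. For instance
  ∂bd = d − b.
The 5×9 boundary matrix has rank 4 and Smith normal form diag(1,1,1,1).

Boundary ∂_2: C_2 → C_1 sends each 2-simplex [p,q,r] to [q,r] − [p,r] + [p,q]. For instance
  ∂bcd = cd − bd + bc,
  ∂bde = de − be + bd.
The resulting 9×6 matrix has rank 5, and its Smith normal form has invariant factors (1,1,1,1,1).

From H_k ≅ ker(∂_k) / im(∂_{k+1}) we obtain:

  H_0: rank C_0 − rank ∂_1 = 5 − 4 = 1, and the invariant factors of ∂_1 are all 1, so H_0 = Z.
  H_1: rank ker ∂_1 − rank ∂_2 = (9 − 4) − 5 = 0, and the invariant factors of ∂_2 are all 1, so H_1 = 0.
  H_2: rank ker ∂_2 − rank ∂_3 = (6 − 5) − 0 = 1, and there is no ∂_3, so H_2 = Z.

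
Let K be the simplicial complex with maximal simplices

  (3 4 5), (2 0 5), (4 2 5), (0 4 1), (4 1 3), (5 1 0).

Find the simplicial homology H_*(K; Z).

H_0 ≅ Z,  H_1 ≅ Z,  H_2 = 0.

Take the total order 0 < 1 < 2 < 3 < 4 < 5 on the vertex set. Then K (dimension 2) consists of the simplices:

  0-simplices (6): [0], [1], [2], [3], [4], [5]
  1-simplices (12): [0,1], [0,2], [0,4], [0,5], [1,3], [1,4], [1,5], [2,4], [2,5], [3,4], [3,5], [4,5]
  2-simplices (6): [0,1,4], [0,1,5], [0,2,5], [1,3,4], [2,4,5], [3,4,5]

Hence C_0 ≅ Z^6, C_1 ≅ Z^12, C_2 ≅ Z^6.

Boundary ∂_1: C_1 → C_0 sends each edge [p,q] (with p < q) to q − p. For instance
  ∂[1,4] = [4] − [1].
The 6×12 boundary matrix has rank 5 and Smith normal form diag(1,1,1,1,1).

Boundary ∂_2: C_2 → C_1 sends each 2-simplex [p,q,r] to [q,r] − [p,r] + [p,q]. For instance
  ∂[3,4,5] = [4,5] − [3,5] + [3,4],
  ∂[0,1,4] = [1,4] − [0,4] + [0,1].
As a 12×6 matrix over Z this has rank 6, with invariant factors (1,1,1,1,1,1).

Reading off H_k = ker ∂_k / im ∂_{k+1}:

  H_0: rank C_0 − rank ∂_1 = 6 − 5 = 1, and the invariant factors of ∂_1 are all 1, so H_0 ≅ Z.
  H_1: rank ker ∂_1 − rank ∂_2 = (12 − 5) − 6 = 1, and the invariant factors of ∂_2 are all 1, so H_1 ≅ Z.
  H_2: rank ker ∂_2 − rank ∂_3 = (6 − 6) − 0 = 0, and there is no ∂_3, so H_2 ≅ 0.

As a check, the Euler characteristic is 6 − 12 + 6 = 0, which agrees with 1 − 1 + 0 = 0.
(K is a triangulation of the cylinder S^1 x I.)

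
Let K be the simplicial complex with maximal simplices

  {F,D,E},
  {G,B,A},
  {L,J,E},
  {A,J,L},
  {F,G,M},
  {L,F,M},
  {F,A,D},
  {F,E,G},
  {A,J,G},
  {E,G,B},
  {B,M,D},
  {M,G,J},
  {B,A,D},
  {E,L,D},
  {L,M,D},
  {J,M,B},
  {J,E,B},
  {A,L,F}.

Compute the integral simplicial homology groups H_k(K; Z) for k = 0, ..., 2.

Fix the vertex order A < B < D < E < F < G < J < L < M and write every simplex with vertices in increasing order. Then dim K = 2 and the simplices of K are:

  0-simplices (9): A, B, D, E, F, G, J, L, M
  1-simplices (27): AB, AD, AF, AG, AJ, AL, BD, BE, BG, BJ, BM, DE, DF, DL, DM, EF, EG, EJ, EL, FG, FL, FM, GJ, GM, JL, JM, LM
  2-simplices (18): ABD, ABG, ADF, AFL, AGJ, AJL, BDM, BEG, BEJ, BJM, DEF, DEL, DLM, EFG, EJL, FGM, FLM, GJM

giving chain groups C_0 ≅ Z^9, C_1 ≅ Z^27, C_2 ≅ Z^18.

The boundary map ∂_1: C_1 → C_0 sends each edge [p,q] (with p < q) to q − p.
This gives a 9×27 integer matrix of rank 8; reducing to Smith normal form yields diagonal entries (1,1,1,1,1,1,1,1).

Boundary ∂_2: C_2 → C_1 sends each 2-simplex [p,q,r] to [q,r] − [p,r] + [p,q]. For instance
  ∂BDM = DM − BM + BD,
  ∂DEF = EF − DF + DE.
The 27×18 boundary matrix has rank 18 and Smith normal form diag(1,1,1,1,1,1,1,1,1,1,1,1,1,1,1,1,1,2).

Computing H_k = (kernel of ∂_k) / (image of ∂_{k+1}):

  H_0: rank C_0 − rank ∂_1 = 9 − 8 = 1, and the invariant factors of ∂_1 are all 1, so H_0 = Z.
  H_1: rank ker ∂_1 − rank ∂_2 = (27 − 8) − 18 = 1, and ∂_2 has invariant factor 2 > 1, so H_1 = Z ⊕ Z_2.
  H_2: rank ker ∂_2 − rank ∂_3 = (18 − 18) − 0 = 0, and there is no ∂_3, so H_2 = 0.

H_0 ≅ Z,  H_1 ≅ Z ⊕ Z_2,  H_2 = 0.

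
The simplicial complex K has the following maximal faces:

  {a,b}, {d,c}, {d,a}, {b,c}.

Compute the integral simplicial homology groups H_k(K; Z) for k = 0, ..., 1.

H_0 = Z,  H_1 = Z.

Take the total order a < b < c < d on the vertex set. Then K (dimension 1) consists of the simplices:

  0-simplices (4): a, b, c, d
  1-simplices (4): ab, ad, bc, cd

giving chain groups C_0 ≅ Z^4, C_1 ≅ Z^4.

∂_1: C_1 → C_0 is given by ∂[p,q] = [q] − [p].
The 4×4 boundary matrix has rank 3 and Smith normal form diag(1,1,1).

Reading off H_k = ker ∂_k / im ∂_{k+1}:

  H_0: rank C_0 − rank ∂_1 = 4 − 3 = 1, and the invariant factors of ∂_1 are all 1, so H_0 ≅ Z.
  H_1: rank ker ∂_1 − rank ∂_2 = (4 − 3) − 0 = 1, and there is no ∂_2, so H_1 ≅ Z.

As a check, the Euler characteristic is 4 − 4 = 0, which agrees with 1 − 1 = 0.
(K is a triangulation of the circle S^1.)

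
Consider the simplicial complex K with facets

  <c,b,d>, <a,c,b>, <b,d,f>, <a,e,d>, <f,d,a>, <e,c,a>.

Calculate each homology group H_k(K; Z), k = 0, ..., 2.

H_0 ≅ Z,  H_1 ≅ Z,  H_2 = 0.

Order the vertices as a < b < c < d < e < f. Listing each simplex with vertices in this order, K has dimension 2 with simplices:

  0-simplices (6): a, b, c, d, e, f
  1-simplices (12): ab, ac, ad, ae, af, bc, bd, bf, cd, ce, de, df
  2-simplices (6): abc, ace, ade, adf, bcd, bdf

Hence C_0 ≅ Z^6, C_1 ≅ Z^12, C_2 ≅ Z^6.

Boundary ∂_1: C_1 → C_0 maps an edge to its endpoints' difference, ∂[p,q] = q − p. For instance
  ∂de = e − d.
As a 6×12 matrix over Z this has rank 5, with invariant factors (1,1,1,1,1).

Boundary ∂_2: C_2 → C_1 sends each 2-simplex [p,q,r] to [q,r] − [p,r] + [p,q]. For instance
  ∂bcd = cd − bd + bc,
  ∂abc = bc − ac + ab.
This gives a 12×6 integer matrix of rank 6; reducing to Smith normal form yields diagonal entries (1,1,1,1,1,1).

Reading off H_k = ker ∂_k / im ∂_{k+1}:

  H_0: rank C_0 − rank ∂_1 = 6 − 5 = 1, and the invariant factors of ∂_1 are all 1, so H_0 = Z.
  H_1: rank ker ∂_1 − rank ∂_2 = (12 − 5) − 6 = 1, and the invariant factors of ∂_2 are all 1, so H_1 = Z.
  H_2: rank ker ∂_2 − rank ∂_3 = (6 − 6) − 0 = 0, and there is no ∂_3, so H_2 = 0.

(K is a triangulation of the cylinder S^1 x I.)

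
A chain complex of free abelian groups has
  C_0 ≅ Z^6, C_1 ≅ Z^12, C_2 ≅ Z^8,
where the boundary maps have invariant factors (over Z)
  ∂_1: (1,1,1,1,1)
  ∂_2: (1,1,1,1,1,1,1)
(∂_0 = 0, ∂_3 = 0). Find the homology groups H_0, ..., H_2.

H_0 ≅ Z,  H_1 = 0,  H_2 ≅ Z.

H_0: b_0 = 6 − 0 − 5 = 1; torsion from ∂_1 factors > 1: none. So H_0 ≅ Z.
H_1: b_1 = 12 − 5 − 7 = 0; torsion from ∂_2 factors > 1: none. So H_1 ≅ 0.
H_2: b_2 = 8 − 7 − 0 = 1; torsion from ∂_3 factors > 1: none. So H_2 ≅ Z.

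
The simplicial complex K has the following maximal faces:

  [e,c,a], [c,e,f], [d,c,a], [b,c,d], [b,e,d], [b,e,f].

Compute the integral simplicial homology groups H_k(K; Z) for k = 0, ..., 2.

H_0 = Z,  H_1 = Z,  H_2 = 0.

K has 6 vertices, 12 edges, 6 triangles.
rank ∂_0 = 0, rank ∂_1 = 5 ⇒ b_0 = 6 − 0 − 5 = 1; all invariant factors of ∂_1 are 1 so no torsion. So H_0 ≅ Z.
rank ∂_1 = 5, rank ∂_2 = 6 ⇒ b_1 = 12 − 5 − 6 = 1; all invariant factors of ∂_2 are 1 so no torsion. So H_1 ≅ Z.
rank ∂_2 = 6, rank ∂_3 = 0 ⇒ b_2 = 6 − 6 − 0 = 0. So H_2 ≅ 0.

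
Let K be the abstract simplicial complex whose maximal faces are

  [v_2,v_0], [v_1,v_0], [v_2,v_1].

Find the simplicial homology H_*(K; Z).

Take the total order v_0 < v_1 < v_2 on the vertex set. Then K (dimension 1) consists of the simplices:

  0-simplices (3): [v_0], [v_1], [v_2]
  1-simplices (3): [v_0,v_1], [v_0,v_2], [v_1,v_2]

Hence C_0 ≅ Z^3, C_1 ≅ Z^3.

The boundary map ∂_1: C_1 → C_0 is given by ∂[p,q] = [q] − [p]. For instance
  ∂[v_0,v_1] = [v_1] − [v_0].
The resulting 3×3 matrix has rank 2, and its Smith normal form has invariant factors (1,1).

Now H_k = ker ∂_k / im ∂_{k+1}, so:

  H_0: rank C_0 − rank ∂_1 = 3 − 2 = 1, and the invariant factors of ∂_1 are all 1, so H_0 ≅ Z.
  H_1: rank ker ∂_1 − rank ∂_2 = (3 − 2) − 0 = 1, and there is no ∂_2, so H_1 ≅ Z.

H_0 = Z,  H_1 = Z.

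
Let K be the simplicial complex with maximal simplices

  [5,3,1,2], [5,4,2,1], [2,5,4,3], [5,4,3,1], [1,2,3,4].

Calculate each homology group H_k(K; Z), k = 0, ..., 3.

H_0 = Z,  H_1 = 0,  H_2 = 0,  H_3 = Z.

Fix the vertex order 1 < 2 < 3 < 4 < 5 and write every simplex with vertices in increasing order. Then dim K = 3 and the simplices of K are:

  0-simplices (5): [1], [2], [3], [4], [5]
  1-simplices (10): [1,2], [1,3], [1,4], [1,5], [2,3], [2,4], [2,5], [3,4], [3,5], [4,5]
  2-simplices (10): [1,2,3], [1,2,4], [1,2,5], [1,3,4], [1,3,5], [1,4,5], [2,3,4], [2,3,5], [2,4,5], [3,4,5]
  3-simplices (5): [1,2,3,4], [1,2,3,5], [1,2,4,5], [1,3,4,5], [2,3,4,5]

giving chain groups C_0 ≅ Z^5, C_1 ≅ Z^10, C_2 ≅ Z^10, C_3 ≅ Z^5.

The boundary map ∂_1: C_1 → C_0 sends each edge [p,q] (with p < q) to q − p.
The 5×10 boundary matrix has rank 4 and Smith normal form diag(1,1,1,1).

Boundary ∂_2: C_2 → C_1 acts by ∂[p,q,r] = [q,r] − [p,r] + [p,q]. For instance
  ∂[1,2,5] = [2,5] − [1,5] + [1,2],
  ∂[1,2,3] = [2,3] − [1,3] + [1,2].
As a 10×10 matrix over Z this has rank 6, with invariant factors (1,1,1,1,1,1).

∂_3: C_3 → C_2 sends each 3-simplex σ to the alternating sum Σ_i (−1)^i (σ with its i-th vertex removed). For instance
  ∂[2,3,4,5] = [3,4,5] − [2,4,5] + [2,3,5] − [2,3,4],
  ∂[1,2,4,5] = [2,4,5] − [1,4,5] + [1,2,5] − [1,2,4].
The resulting 10×5 matrix has rank 4, and its Smith normal form has invariant factors (1,1,1,1).

From H_k ≅ ker(∂_k) / im(∂_{k+1}) we obtain:

  H_0: rank C_0 − rank ∂_1 = 5 − 4 = 1, and the invariant factors of ∂_1 are all 1, so H_0 = Z.
  H_1: rank ker ∂_1 − rank ∂_2 = (10 − 4) − 6 = 0, and the invariant factors of ∂_2 are all 1, so H_1 = 0.
  H_2: rank ker ∂_2 − rank ∂_3 = (10 − 6) − 4 = 0, and the invariant factors of ∂_3 are all 1, so H_2 = 0.
  H_3: rank ker ∂_3 − rank ∂_4 = (5 − 4) − 0 = 1, and there is no ∂_4, so H_3 = Z.

As a check, the Euler characteristic is 5 − 10 + 10 − 5 = 0, which agrees with 1 − 0 + 0 − 1 = 0.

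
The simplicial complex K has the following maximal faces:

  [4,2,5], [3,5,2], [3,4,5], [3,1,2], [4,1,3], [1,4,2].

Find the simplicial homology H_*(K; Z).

H_0 = Z,  H_1 = 0,  H_2 = Z.

Order the vertices as 1 < 2 < 3 < 4 < 5. Listing each simplex with vertices in this order, K has dimension 2 with simplices:

  0-simplices (5): [1], [2], [3], [4], [5]
  1-simplices (9): [1,2], [1,3], [1,4], [2,3], [2,4], [2,5], [3,4], [3,5], [4,5]
  2-simplices (6): [1,2,3], [1,2,4], [1,3,4], [2,3,5], [2,4,5], [3,4,5]

giving chain groups C_0 ≅ Z^5, C_1 ≅ Z^9, C_2 ≅ Z^6.

Boundary ∂_1: C_1 → C_0 is given by ∂[p,q] = [q] − [p].
The resulting 5×9 matrix has rank 4, and its Smith normal form has invariant factors (1,1,1,1).

∂_2: C_2 → C_1 maps a triangle to the signed sum of its edges. For instance
  ∂[1,2,3] = [2,3] − [1,3] + [1,2],
  ∂[1,2,4] = [2,4] − [1,4] + [1,2].
The 9×6 boundary matrix has rank 5 and Smith normal form diag(1,1,1,1,1).

From H_k ≅ ker(∂_k) / im(∂_{k+1}) we obtain:

  H_0: rank C_0 − rank ∂_1 = 5 − 4 = 1, and the invariant factors of ∂_1 are all 1, so H_0 ≅ Z.
  H_1: rank ker ∂_1 − rank ∂_2 = (9 − 4) − 5 = 0, and the invariant factors of ∂_2 are all 1, so H_1 ≅ 0.
  H_2: rank ker ∂_2 − rank ∂_3 = (6 − 5) − 0 = 1, and there is no ∂_3, so H_2 ≅ Z.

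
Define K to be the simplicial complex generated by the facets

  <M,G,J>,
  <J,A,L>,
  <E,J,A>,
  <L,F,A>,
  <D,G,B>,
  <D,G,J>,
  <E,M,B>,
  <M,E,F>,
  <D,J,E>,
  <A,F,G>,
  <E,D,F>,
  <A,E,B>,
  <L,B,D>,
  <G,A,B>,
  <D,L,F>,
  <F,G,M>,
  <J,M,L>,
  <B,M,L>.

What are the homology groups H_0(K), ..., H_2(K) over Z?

H_0 ≅ Z,  H_1 ≅ Z^2,  H_2 ≅ Z.

We work with the vertex ordering A < B < D < E < F < G < J < L < M. The simplices of K, each written with vertices in increasing order, are:

  0-simplices (9): A, B, D, E, F, G, J, L, M
  1-simplices (27): AB, AE, AF, AG, AJ, AL, BD, BE, BG, BL, BM, DE, DF, DG, DJ, DL, EF, EJ, EM, FG, FL, FM, GJ, GM, JL, JM, LM
  2-simplices (18): ABE, ABG, AEJ, AFG, AFL, AJL, BDG, BDL, BEM, BLM, DEF, DEJ, DFL, DGJ, EFM, FGM, GJM, JLM

Hence C_0 ≅ Z^9, C_1 ≅ Z^27, C_2 ≅ Z^18.

Boundary ∂_1: C_1 → C_0 is given by ∂[p,q] = [q] − [p]. For instance
  ∂AE = E − A.
The resulting 9×27 matrix has rank 8, and its Smith normal form has invariant factors (1,1,1,1,1,1,1,1).

Boundary ∂_2: C_2 → C_1 sends each 2-simplex [p,q,r] to [q,r] − [p,r] + [p,q]. For instance
  ∂JLM = LM − JM + JL,
  ∂EFM = FM − EM + EF.
The resulting 27×18 matrix has rank 17, and its Smith normal form has invariant factors (1,1,1,1,1,1,1,1,1,1,1,1,1,1,1,1,1).

Now H_k = ker ∂_k / im ∂_{k+1}, so:

  H_0: rank C_0 − rank ∂_1 = 9 − 8 = 1, and the invariant factors of ∂_1 are all 1, so H_0 = Z.
  H_1: rank ker ∂_1 − rank ∂_2 = (27 − 8) − 17 = 2, and the invariant factors of ∂_2 are all 1, so H_1 = Z^2.
  H_2: rank ker ∂_2 − rank ∂_3 = (18 − 17) − 0 = 1, and there is no ∂_3, so H_2 = Z.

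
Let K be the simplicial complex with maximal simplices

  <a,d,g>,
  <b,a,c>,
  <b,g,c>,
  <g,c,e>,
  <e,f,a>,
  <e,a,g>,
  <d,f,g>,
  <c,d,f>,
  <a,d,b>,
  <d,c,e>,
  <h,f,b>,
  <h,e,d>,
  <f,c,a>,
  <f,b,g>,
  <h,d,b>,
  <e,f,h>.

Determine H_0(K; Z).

H_0 = Z.

Take the total order a < b < c < d < e < f < g < h on the vertex set. Then K (dimension 2) consists of the simplices:

  0-simplices (8): a, b, c, d, e, f, g, h
  1-simplices (24): ab, ac, ad, ae, af, ag, bc, bd, bf, bg, bh, cd, ce, cf, cg, de, df, dg, dh, ef, eg, eh, fg, fh
  2-simplices (16): abc, abd, acf, adg, aef, aeg, bcg, bdh, bfg, bfh, cde, cdf, ceg, deh, dfg, efh

so the chain groups are C_0 ≅ Z^8, C_1 ≅ Z^24, C_2 ≅ Z^16.

∂_1: C_1 → C_0 is given by ∂[p,q] = [q] − [p]. For instance
  ∂bg = g − b.
The resulting 8×24 matrix has rank 7, and its Smith normal form has invariant factors (1,1,1,1,1,1,1).

The boundary map ∂_2: C_2 → C_1 maps a triangle to the signed sum of its edges. For instance
  ∂bcg = cg − bg + bc,
  ∂dfg = fg − dg + df.
As a 24×16 matrix over Z this has rank 15, with invariant factors (1,1,1,1,1,1,1,1,1,1,1,1,1,1,1).

Computing H_k = (kernel of ∂_k) / (image of ∂_{k+1}):

  H_0: rank C_0 − rank ∂_1 = 8 − 7 = 1, and the invariant factors of ∂_1 are all 1, so H_0 = Z.

(K is a triangulation of the torus T^2.)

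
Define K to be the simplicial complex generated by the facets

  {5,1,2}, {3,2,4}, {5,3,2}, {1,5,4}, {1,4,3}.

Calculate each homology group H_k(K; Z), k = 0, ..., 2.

H_0 ≅ Z,  H_1 ≅ Z,  H_2 = 0.

We work with the vertex ordering 1 < 2 < 3 < 4 < 5. The simplices of K, each written with vertices in increasing order, are:

  0-simplices (5): [1], [2], [3], [4], [5]
  1-simplices (10): [1,2], [1,3], [1,4], [1,5], [2,3], [2,4], [2,5], [3,4], [3,5], [4,5]
  2-simplices (5): [1,2,5], [1,3,4], [1,4,5], [2,3,4], [2,3,5]

Hence C_0 ≅ Z^5, C_1 ≅ Z^10, C_2 ≅ Z^5.

The boundary map ∂_1: C_1 → C_0 maps an edge to its endpoints' difference, ∂[p,q] = q − p. For instance
  ∂[3,4] = [4] − [3].
The 5×10 boundary matrix has rank 4 and Smith normal form diag(1,1,1,1).

∂_2: C_2 → C_1 maps a triangle to the signed sum of its edges. For instance
  ∂[2,3,4] = [3,4] − [2,4] + [2,3],
  ∂[1,4,5] = [4,5] − [1,5] + [1,4].
As a 10×5 matrix over Z this has rank 5, with invariant factors (1,1,1,1,1).

Computing H_k = (kernel of ∂_k) / (image of ∂_{k+1}):

  H_0: rank C_0 − rank ∂_1 = 5 − 4 = 1, and the invariant factors of ∂_1 are all 1, so H_0 = Z.
  H_1: rank ker ∂_1 − rank ∂_2 = (10 − 4) − 5 = 1, and the invariant factors of ∂_2 are all 1, so H_1 = Z.
  H_2: rank ker ∂_2 − rank ∂_3 = (5 − 5) − 0 = 0, and there is no ∂_3, so H_2 = 0.

As a check, the Euler characteristic is 5 − 10 + 5 = 0, which agrees with 1 − 1 + 0 = 0.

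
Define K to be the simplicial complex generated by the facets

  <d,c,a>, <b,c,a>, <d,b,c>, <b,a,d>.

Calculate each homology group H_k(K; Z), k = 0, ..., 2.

Fix the vertex order a < b < c < d and write every simplex with vertices in increasing order. Then dim K = 2 and the simplices of K are:

  0-simplices (4): a, b, c, d
  1-simplices (6): ab, ac, ad, bc, bd, cd
  2-simplices (4): abc, abd, acd, bcd

Hence C_0 ≅ Z^4, C_1 ≅ Z^6, C_2 ≅ Z^4.

The boundary map ∂_1: C_1 → C_0 is given by ∂[p,q] = [q] − [p]. For instance
  ∂ad = d − a.
As a 4×6 matrix over Z this has rank 3, with invariant factors (1,1,1).

Boundary ∂_2: C_2 → C_1 maps a triangle to the signed sum of its edges. For instance
  ∂acd = cd − ad + ac,
  ∂abd = bd − ad + ab.
The resulting 6×4 matrix has rank 3, and its Smith normal form has invariant factors (1,1,1).

Reading off H_k = ker ∂_k / im ∂_{k+1}:

  H_0: rank C_0 − rank ∂_1 = 4 − 3 = 1, and the invariant factors of ∂_1 are all 1, so H_0 = Z.
  H_1: rank ker ∂_1 − rank ∂_2 = (6 − 3) − 3 = 0, and the invariant factors of ∂_2 are all 1, so H_1 = 0.
  H_2: rank ker ∂_2 − rank ∂_3 = (4 − 3) − 0 = 1, and there is no ∂_3, so H_2 = Z.

H_0 = Z,  H_1 = 0,  H_2 = Z.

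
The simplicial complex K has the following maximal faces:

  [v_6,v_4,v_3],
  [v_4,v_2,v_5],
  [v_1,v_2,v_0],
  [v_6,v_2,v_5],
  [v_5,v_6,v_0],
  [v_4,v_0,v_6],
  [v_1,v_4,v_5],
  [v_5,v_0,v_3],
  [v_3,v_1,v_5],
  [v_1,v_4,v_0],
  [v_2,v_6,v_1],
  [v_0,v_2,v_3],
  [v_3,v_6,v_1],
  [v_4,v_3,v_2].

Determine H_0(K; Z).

H_0 ≅ Z.

Fix the vertex order v_0 < v_1 < v_2 < v_3 < v_4 < v_5 < v_6 and write every simplex with vertices in increasing order. Then dim K = 2 and the simplices of K are:

  0-simplices (7): [v_0], [v_1], [v_2], [v_3], [v_4], [v_5], [v_6]
  1-simplices (21): (21 of them)
  2-simplices (14): (14 of them)

so the chain groups are C_0 ≅ Z^7, C_1 ≅ Z^21, C_2 ≅ Z^14.

The boundary map ∂_1: C_1 → C_0 maps an edge to its endpoints' difference, ∂[p,q] = q − p.
The resulting 7×21 matrix has rank 6, and its Smith normal form has invariant factors (1,1,1,1,1,1).

The boundary map ∂_2: C_2 → C_1 acts by ∂[p,q,r] = [q,r] − [p,r] + [p,q]. For instance
  ∂[v_0,v_5,v_6] = [v_5,v_6] − [v_0,v_6] + [v_0,v_5],
  ∂[v_0,v_1,v_4] = [v_1,v_4] − [v_0,v_4] + [v_0,v_1].
As a 21×14 matrix over Z this has rank 13, with invariant factors (1,1,1,1,1,1,1,1,1,1,1,1,1).

From H_k ≅ ker(∂_k) / im(∂_{k+1}) we obtain:

  H_0: rank C_0 − rank ∂_1 = 7 − 6 = 1, and the invariant factors of ∂_1 are all 1, so H_0 = Z.

(K is a triangulation of the torus T^2.)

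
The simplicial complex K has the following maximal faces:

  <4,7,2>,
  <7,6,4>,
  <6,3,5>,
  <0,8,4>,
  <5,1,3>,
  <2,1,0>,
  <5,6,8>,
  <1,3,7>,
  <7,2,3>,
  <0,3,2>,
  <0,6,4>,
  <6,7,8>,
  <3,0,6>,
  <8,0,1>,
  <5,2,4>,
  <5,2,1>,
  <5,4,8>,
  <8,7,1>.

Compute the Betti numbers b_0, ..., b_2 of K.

We work with the vertex ordering 0 < 1 < 2 < 3 < 4 < 5 < 6 < 7 < 8. The simplices of K, each written with vertices in increasing order, are:

  0-simplices (9): [0], [1], [2], [3], [4], [5], [6], [7], [8]
  1-simplices (27): (27 of them)
  2-simplices (18): [0,1,2], [0,1,8], [0,2,3], [0,3,6], [0,4,6], [0,4,8], [1,2,5], [1,3,5], [1,3,7], [1,7,8], [2,3,7], [2,4,5], [2,4,7], [3,5,6], [4,5,8], [4,6,7], [5,6,8], [6,7,8]

so the chain groups are C_0 ≅ Z^9, C_1 ≅ Z^27, C_2 ≅ Z^18.

The boundary map ∂_1: C_1 → C_0 maps an edge to its endpoints' difference, ∂[p,q] = q − p. For instance
  ∂[2,4] = [4] − [2].
As a 9×27 matrix over Z this has rank 8, with invariant factors (1,1,1,1,1,1,1,1).

The boundary map ∂_2: C_2 → C_1 acts by ∂[p,q,r] = [q,r] − [p,r] + [p,q]. For instance
  ∂[1,7,8] = [7,8] − [1,8] + [1,7],
  ∂[5,6,8] = [6,8] − [5,8] + [5,6].
The resulting 27×18 matrix has rank 18, and its Smith normal form has invariant factors (1,1,1,1,1,1,1,1,1,1,1,1,1,1,1,1,1,2).

Reading off H_k = ker ∂_k / im ∂_{k+1}:

  H_0: rank C_0 − rank ∂_1 = 9 − 8 = 1, and the invariant factors of ∂_1 are all 1, so H_0 ≅ Z.
  H_1: rank ker ∂_1 − rank ∂_2 = (27 − 8) − 18 = 1, and ∂_2 has invariant factor 2 > 1, so H_1 ≅ Z ⊕ Z/2.
  H_2: rank ker ∂_2 − rank ∂_3 = (18 − 18) − 0 = 0, and there is no ∂_3, so H_2 ≅ 0.

Hence the Betti numbers are b_0 = 1, b_1 = 1, b_2 = 0.

b_0 = 1, b_1 = 1, b_2 = 0.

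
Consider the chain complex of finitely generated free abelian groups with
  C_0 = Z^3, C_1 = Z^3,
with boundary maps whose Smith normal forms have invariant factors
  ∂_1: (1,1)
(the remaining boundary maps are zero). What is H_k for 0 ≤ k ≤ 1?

H_0: b_0 = 3 − 0 − 2 = 1; torsion from ∂_1 factors > 1: none. So H_0 ≅ Z.
H_1: b_1 = 3 − 2 − 0 = 1; torsion from ∂_2 factors > 1: none. So H_1 ≅ Z.

H_0 ≅ Z,  H_1 ≅ Z.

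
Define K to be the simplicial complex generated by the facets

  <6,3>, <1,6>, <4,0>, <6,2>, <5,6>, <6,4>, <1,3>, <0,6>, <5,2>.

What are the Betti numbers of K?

b_0 = 1, b_1 = 3.

K has 7 vertices, 9 edges.
rank ∂_0 = 0, rank ∂_1 = 6 ⇒ b_0 = 7 − 0 − 6 = 1; all invariant factors of ∂_1 are 1 so no torsion. So H_0 ≅ Z.
rank ∂_1 = 6, rank ∂_2 = 0 ⇒ b_1 = 9 − 6 − 0 = 3. So H_1 ≅ Z^3.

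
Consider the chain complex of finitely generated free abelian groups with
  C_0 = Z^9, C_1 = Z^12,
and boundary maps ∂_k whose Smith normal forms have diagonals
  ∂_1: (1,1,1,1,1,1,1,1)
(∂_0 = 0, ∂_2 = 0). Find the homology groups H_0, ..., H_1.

H_0 ≅ Z,  H_1 ≅ Z^4.

H_0: b_0 = 9 − 0 − 8 = 1; torsion from ∂_1 factors > 1: none. So H_0 ≅ Z.
H_1: b_1 = 12 − 8 − 0 = 4; torsion from ∂_2 factors > 1: none. So H_1 ≅ Z^4.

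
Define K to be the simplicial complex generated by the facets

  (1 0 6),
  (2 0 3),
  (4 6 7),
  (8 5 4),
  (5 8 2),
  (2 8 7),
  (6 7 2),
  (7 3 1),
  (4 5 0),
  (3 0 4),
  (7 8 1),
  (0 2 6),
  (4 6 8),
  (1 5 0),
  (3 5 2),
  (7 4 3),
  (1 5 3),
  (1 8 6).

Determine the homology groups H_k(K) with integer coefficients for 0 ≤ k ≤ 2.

H_0 ≅ Z,  H_1 ≅ Z ⊕ Z/2Z,  H_2 = 0.

K has 9 vertices, 27 edges, 18 triangles.
rank ∂_0 = 0, rank ∂_1 = 8 ⇒ b_0 = 9 − 0 − 8 = 1; all invariant factors of ∂_1 are 1 so no torsion. So H_0 ≅ Z.
rank ∂_1 = 8, rank ∂_2 = 18 ⇒ b_1 = 27 − 8 − 18 = 1; ∂_2 has invariant factor(s) [2] giving torsion. So H_1 ≅ Z ⊕ Z/2Z.
rank ∂_2 = 18, rank ∂_3 = 0 ⇒ b_2 = 18 − 18 − 0 = 0. So H_2 ≅ 0.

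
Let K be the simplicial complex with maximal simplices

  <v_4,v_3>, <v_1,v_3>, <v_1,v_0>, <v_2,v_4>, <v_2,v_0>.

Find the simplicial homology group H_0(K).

H_0 ≅ Z.

Take the total order v_0 < v_1 < v_2 < v_3 < v_4 on the vertex set. Then K (dimension 1) consists of the simplices:

  0-simplices (5): [v_0], [v_1], [v_2], [v_3], [v_4]
  1-simplices (5): [v_0,v_1], [v_0,v_2], [v_1,v_3], [v_2,v_4], [v_3,v_4]

giving chain groups C_0 ≅ Z^5, C_1 ≅ Z^5.

Boundary ∂_1: C_1 → C_0 is given by ∂[p,q] = [q] − [p]. For instance
  ∂[v_1,v_3] = [v_3] − [v_1].
The resulting 5×5 matrix has rank 4, and its Smith normal form has invariant factors (1,1,1,1).

Computing H_k = (kernel of ∂_k) / (image of ∂_{k+1}):

  H_0: rank C_0 − rank ∂_1 = 5 − 4 = 1, and the invariant factors of ∂_1 are all 1, so H_0 = Z.

(K is a triangulation of the circle S^1.)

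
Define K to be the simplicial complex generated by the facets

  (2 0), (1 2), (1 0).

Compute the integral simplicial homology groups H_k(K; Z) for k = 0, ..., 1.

H_0 = Z,  H_1 = Z.

Order the vertices as 0 < 1 < 2. Listing each simplex with vertices in this order, K has dimension 1 with simplices:

  0-simplices (3): [0], [1], [2]
  1-simplices (3): [0,1], [0,2], [1,2]

Hence C_0 ≅ Z^3, C_1 ≅ Z^3.

The boundary map ∂_1: C_1 → C_0 is given by ∂[p,q] = [q] − [p]. For instance
  ∂[1,2] = [2] − [1].
This gives a 3×3 integer matrix of rank 2; reducing to Smith normal form yields diagonal entries (1,1).

From H_k ≅ ker(∂_k) / im(∂_{k+1}) we obtain:

  H_0: rank C_0 − rank ∂_1 = 3 − 2 = 1, and the invariant factors of ∂_1 are all 1, so H_0 ≅ Z.
  H_1: rank ker ∂_1 − rank ∂_2 = (3 − 2) − 0 = 1, and there is no ∂_2, so H_1 ≅ Z.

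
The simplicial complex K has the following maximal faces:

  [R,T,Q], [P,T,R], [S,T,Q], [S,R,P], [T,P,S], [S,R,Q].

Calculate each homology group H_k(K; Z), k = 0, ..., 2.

H_0 = Z,  H_1 = 0,  H_2 = Z.

Order the vertices as P < Q < R < S < T. Listing each simplex with vertices in this order, K has dimension 2 with simplices:

  0-simplices (5): P, Q, R, S, T
  1-simplices (9): PR, PS, PT, QR, QS, QT, RS, RT, ST
  2-simplices (6): PRS, PRT, PST, QRS, QRT, QST

so the chain groups are C_0 ≅ Z^5, C_1 ≅ Z^9, C_2 ≅ Z^6.

The boundary map ∂_1: C_1 → C_0 sends each edge [p,q] (with p < q) to q − p. For instance
  ∂PT = T − P.
As a 5×9 matrix over Z this has rank 4, with invariant factors (1,1,1,1).

Boundary ∂_2: C_2 → C_1 sends each 2-simplex [p,q,r] to [q,r] − [p,r] + [p,q]. For instance
  ∂PRS = RS − PS + PR,
  ∂QRS = RS − QS + QR.
The resulting 9×6 matrix has rank 5, and its Smith normal form has invariant factors (1,1,1,1,1).

Computing H_k = (kernel of ∂_k) / (image of ∂_{k+1}):

  H_0: rank C_0 − rank ∂_1 = 5 − 4 = 1, and the invariant factors of ∂_1 are all 1, so H_0 ≅ Z.
  H_1: rank ker ∂_1 − rank ∂_2 = (9 − 4) − 5 = 0, and the invariant factors of ∂_2 are all 1, so H_1 ≅ 0.
  H_2: rank ker ∂_2 − rank ∂_3 = (6 − 5) − 0 = 1, and there is no ∂_3, so H_2 ≅ Z.

(K is a triangulation of the 2-sphere S^2.)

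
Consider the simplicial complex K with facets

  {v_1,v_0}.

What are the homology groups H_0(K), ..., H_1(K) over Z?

We work with the vertex ordering v_0 < v_1. The simplices of K, each written with vertices in increasing order, are:

  0-simplices (2): [v_0], [v_1]
  1-simplices (1): [v_0,v_1]

Hence C_0 ≅ Z^2, C_1 ≅ Z^1.

Boundary ∂_1: C_1 → C_0 maps an edge to its endpoints' difference, ∂[p,q] = q − p.
This gives a 2×1 integer matrix of rank 1; reducing to Smith normal form yields diagonal entries (1).

Reading off H_k = ker ∂_k / im ∂_{k+1}:

  H_0: rank C_0 − rank ∂_1 = 2 − 1 = 1, and the invariant factors of ∂_1 are all 1, so H_0 ≅ Z.
  H_1: rank ker ∂_1 − rank ∂_2 = (1 − 1) − 0 = 0, and there is no ∂_2, so H_1 ≅ 0.

(K is a triangulation of the 1-simplex.)

H_0 ≅ Z,  H_1 = 0.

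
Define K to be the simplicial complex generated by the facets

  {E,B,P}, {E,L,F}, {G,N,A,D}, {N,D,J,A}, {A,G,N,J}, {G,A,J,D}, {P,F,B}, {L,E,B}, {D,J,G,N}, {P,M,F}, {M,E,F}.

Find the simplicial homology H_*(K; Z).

H_0 ≅ Z^2,  H_1 ≅ Z,  H_2 = 0,  H_3 ≅ Z.

Fix the vertex order A < B < D < E < F < G < J < L < M < N < P and write every simplex with vertices in increasing order. Then dim K = 3 and the simplices of K are:

  0-simplices (11): A, B, D, E, F, G, J, L, M, N, P
  1-simplices (22): AD, AG, AJ, AN, BE, BF, BL, BP, DG, DJ, DN, EF, EL, EM, EP, FL, FM, FP, GJ, GN, JN, MP
  2-simplices (16): ADG, ADJ, ADN, AGJ, AGN, AJN, BEL, BEP, BFP, DGJ, DGN, DJN, EFL, EFM, FMP, GJN
  3-simplices (5): ADGJ, ADGN, ADJN, AGJN, DGJN

Hence C_0 ≅ Z^11, C_1 ≅ Z^22, C_2 ≅ Z^16, C_3 ≅ Z^5.

∂_1: C_1 → C_0 maps an edge to its endpoints' difference, ∂[p,q] = q − p.
The 11×22 boundary matrix has rank 9 and Smith normal form diag(1,1,1,1,1,1,1,1,1).

∂_2: C_2 → C_1 maps a triangle to the signed sum of its edges. For instance
  ∂BFP = FP − BP + BF,
  ∂ADJ = DJ − AJ + AD.
The resulting 22×16 matrix has rank 12, and its Smith normal form has invariant factors (1,1,1,1,1,1,1,1,1,1,1,1).

Boundary ∂_3: C_3 → C_2 sends each 3-simplex σ to the alternating sum Σ_i (−1)^i (σ with its i-th vertex removed). For instance
  ∂ADJN = DJN − AJN + ADN − ADJ,
  ∂AGJN = GJN − AJN + AGN − AGJ.
As a 16×5 matrix over Z this has rank 4, with invariant factors (1,1,1,1).

Reading off H_k = ker ∂_k / im ∂_{k+1}:

  H_0: rank C_0 − rank ∂_1 = 11 − 9 = 2, and the invariant factors of ∂_1 are all 1, so H_0 ≅ Z^2.
  H_1: rank ker ∂_1 − rank ∂_2 = (22 − 9) − 12 = 1, and the invariant factors of ∂_2 are all 1, so H_1 ≅ Z.
  H_2: rank ker ∂_2 − rank ∂_3 = (16 − 12) − 4 = 0, and the invariant factors of ∂_3 are all 1, so H_2 ≅ 0.
  H_3: rank ker ∂_3 − rank ∂_4 = (5 − 4) − 0 = 1, and there is no ∂_4, so H_3 ≅ Z.

(K is a triangulation of the disjoint union of the 3-sphere S^3 and the cylinder S^1 x I.)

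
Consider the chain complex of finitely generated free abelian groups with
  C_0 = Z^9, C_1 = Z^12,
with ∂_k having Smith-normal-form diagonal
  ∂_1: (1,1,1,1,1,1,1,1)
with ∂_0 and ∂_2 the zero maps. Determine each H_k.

H_0 = Z,  H_1 = Z^4.

H_0: b_0 = 9 − 0 − 8 = 1; torsion from ∂_1 factors > 1: none. So H_0 = Z.
H_1: b_1 = 12 − 8 − 0 = 4; torsion from ∂_2 factors > 1: none. So H_1 = Z^4.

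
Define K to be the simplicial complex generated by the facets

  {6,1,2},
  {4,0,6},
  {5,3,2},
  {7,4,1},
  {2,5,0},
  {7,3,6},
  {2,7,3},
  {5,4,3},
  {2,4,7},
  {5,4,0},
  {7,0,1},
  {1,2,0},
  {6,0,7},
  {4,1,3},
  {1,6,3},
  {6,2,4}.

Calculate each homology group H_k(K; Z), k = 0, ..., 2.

Take the total order 0 < 1 < 2 < 3 < 4 < 5 < 6 < 7 on the vertex set. Then K (dimension 2) consists of the simplices:

  0-simplices (8): [0], [1], [2], [3], [4], [5], [6], [7]
  1-simplices (24): (24 of them)
  2-simplices (16): [0,1,2], [0,1,7], [0,2,5], [0,4,5], [0,4,6], [0,6,7], [1,2,6], [1,3,4], [1,3,6], [1,4,7], [2,3,5], [2,3,7], [2,4,6], [2,4,7], [3,4,5], [3,6,7]

giving chain groups C_0 ≅ Z^8, C_1 ≅ Z^24, C_2 ≅ Z^16.

The boundary map ∂_1: C_1 → C_0 sends each edge [p,q] (with p < q) to q − p. For instance
  ∂[1,3] = [3] − [1].
The resulting 8×24 matrix has rank 7, and its Smith normal form has invariant factors (1,1,1,1,1,1,1).

∂_2: C_2 → C_1 acts by ∂[p,q,r] = [q,r] − [p,r] + [p,q]. For instance
  ∂[1,4,7] = [4,7] − [1,7] + [1,4],
  ∂[2,3,7] = [3,7] − [2,7] + [2,3].
As a 24×16 matrix over Z this has rank 15, with invariant factors (1,1,1,1,1,1,1,1,1,1,1,1,1,1,1).

From H_k ≅ ker(∂_k) / im(∂_{k+1}) we obtain:

  H_0: rank C_0 − rank ∂_1 = 8 − 7 = 1, and the invariant factors of ∂_1 are all 1, so H_0 = Z.
  H_1: rank ker ∂_1 − rank ∂_2 = (24 − 7) − 15 = 2, and the invariant factors of ∂_2 are all 1, so H_1 = Z^2.
  H_2: rank ker ∂_2 − rank ∂_3 = (16 − 15) − 0 = 1, and there is no ∂_3, so H_2 = Z.

H_0 = Z,  H_1 = Z^2,  H_2 = Z.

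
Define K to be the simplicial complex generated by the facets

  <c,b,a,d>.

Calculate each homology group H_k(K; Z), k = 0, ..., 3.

We work with the vertex ordering a < b < c < d. The simplices of K, each written with vertices in increasing order, are:

  0-simplices (4): a, b, c, d
  1-simplices (6): ab, ac, ad, bc, bd, cd
  2-simplices (4): abc, abd, acd, bcd
  3-simplices (1): abcd

Hence C_0 ≅ Z^4, C_1 ≅ Z^6, C_2 ≅ Z^4, C_3 ≅ Z^1.

The boundary map ∂_1: C_1 → C_0 sends each edge [p,q] (with p < q) to q − p. For instance
  ∂bd = d − b.
As a 4×6 matrix over Z this has rank 3, with invariant factors (1,1,1).

The boundary map ∂_2: C_2 → C_1 sends each 2-simplex [p,q,r] to [q,r] − [p,r] + [p,q]. For instance
  ∂abc = bc − ac + ab,
  ∂bcd = cd − bd + bc.
This gives a 6×4 integer matrix of rank 3; reducing to Smith normal form yields diagonal entries (1,1,1).

Boundary ∂_3: C_3 → C_2 sends each 3-simplex σ to the alternating sum Σ_i (−1)^i (σ with its i-th vertex removed). For instance
  ∂abcd = bcd − acd + abd − abc.
This gives a 4×1 integer matrix of rank 1; reducing to Smith normal form yields diagonal entries (1).

From H_k ≅ ker(∂_k) / im(∂_{k+1}) we obtain:

  H_0: rank C_0 − rank ∂_1 = 4 − 3 = 1, and the invariant factors of ∂_1 are all 1, so H_0 ≅ Z.
  H_1: rank ker ∂_1 − rank ∂_2 = (6 − 3) − 3 = 0, and the invariant factors of ∂_2 are all 1, so H_1 ≅ 0.
  H_2: rank ker ∂_2 − rank ∂_3 = (4 − 3) − 1 = 0, and the invariant factors of ∂_3 are all 1, so H_2 ≅ 0.
  H_3: rank ker ∂_3 − rank ∂_4 = (1 − 1) − 0 = 0, and there is no ∂_4, so H_3 ≅ 0.

As a check, the Euler characteristic is 4 − 6 + 4 − 1 = 1, which agrees with 1 − 0 + 0 − 0 = 1.
(K is a triangulation of the 3-simplex.)

H_0 = Z,  H_1 = 0,  H_2 = 0,  H_3 = 0.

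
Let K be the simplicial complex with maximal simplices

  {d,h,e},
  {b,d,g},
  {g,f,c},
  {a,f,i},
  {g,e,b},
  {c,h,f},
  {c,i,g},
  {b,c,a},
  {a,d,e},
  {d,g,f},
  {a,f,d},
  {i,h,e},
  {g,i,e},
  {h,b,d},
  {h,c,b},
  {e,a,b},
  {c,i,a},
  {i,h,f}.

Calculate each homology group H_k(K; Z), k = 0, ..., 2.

Order the vertices as a < b < c < d < e < f < g < h < i. Listing each simplex with vertices in this order, K has dimension 2 with simplices:

  0-simplices (9): a, b, c, d, e, f, g, h, i
  1-simplices (27): ab, ac, ad, ae, af, ai, bc, bd, be, bg, bh, cf, cg, ch, ci, de, df, dg, dh, eg, eh, ei, fg, fh, fi, gi, hi
  2-simplices (18): abc, abe, aci, ade, adf, afi, bch, bdg, bdh, beg, cfg, cfh, cgi, deh, dfg, egi, ehi, fhi

giving chain groups C_0 ≅ Z^9, C_1 ≅ Z^27, C_2 ≅ Z^18.

∂_1: C_1 → C_0 sends each edge [p,q] (with p < q) to q − p.
The 9×27 boundary matrix has rank 8 and Smith normal form diag(1,1,1,1,1,1,1,1).

∂_2: C_2 → C_1 acts by ∂[p,q,r] = [q,r] − [p,r] + [p,q]. For instance
  ∂bdh = dh − bh + bd,
  ∂bdg = dg − bg + bd.
The resulting 27×18 matrix has rank 18, and its Smith normal form has invariant factors (1,1,1,1,1,1,1,1,1,1,1,1,1,1,1,1,1,2).

From H_k ≅ ker(∂_k) / im(∂_{k+1}) we obtain:

  H_0: rank C_0 − rank ∂_1 = 9 − 8 = 1, and the invariant factors of ∂_1 are all 1, so H_0 ≅ Z.
  H_1: rank ker ∂_1 − rank ∂_2 = (27 − 8) − 18 = 1, and ∂_2 has invariant factor 2 > 1, so H_1 ≅ Z ⊕ Z/2Z.
  H_2: rank ker ∂_2 − rank ∂_3 = (18 − 18) − 0 = 0, and there is no ∂_3, so H_2 ≅ 0.

As a check, the Euler characteristic is 9 − 27 + 18 = 0, which agrees with 1 − 1 + 0 = 0.

H_0 ≅ Z,  H_1 ≅ Z ⊕ Z/2Z,  H_2 = 0.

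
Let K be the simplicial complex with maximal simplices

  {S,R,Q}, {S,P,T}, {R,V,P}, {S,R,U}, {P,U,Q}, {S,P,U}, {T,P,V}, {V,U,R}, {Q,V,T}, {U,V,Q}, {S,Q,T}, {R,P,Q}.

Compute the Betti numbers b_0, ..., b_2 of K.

b_0 = 1, b_1 = 0, b_2 = 0.

Take the total order P < Q < R < S < T < U < V on the vertex set. Then K (dimension 2) consists of the simplices:

  0-simplices (7): P, Q, R, S, T, U, V
  1-simplices (18): PQ, PR, PS, PT, PU, PV, QR, QS, QT, QU, QV, RS, RU, RV, ST, SU, TV, UV
  2-simplices (12): PQR, PQU, PRV, PST, PSU, PTV, QRS, QST, QTV, QUV, RSU, RUV

so the chain groups are C_0 ≅ Z^7, C_1 ≅ Z^18, C_2 ≅ Z^12.

Boundary ∂_1: C_1 → C_0 maps an edge to its endpoints' difference, ∂[p,q] = q − p. For instance
  ∂RV = V − R.
This gives a 7×18 integer matrix of rank 6; reducing to Smith normal form yields diagonal entries (1,1,1,1,1,1).

Boundary ∂_2: C_2 → C_1 sends each 2-simplex [p,q,r] to [q,r] − [p,r] + [p,q]. For instance
  ∂QUV = UV − QV + QU,
  ∂QST = ST − QT + QS.
As a 18×12 matrix over Z this has rank 12, with invariant factors (1,1,1,1,1,1,1,1,1,1,1,2).

Reading off H_k = ker ∂_k / im ∂_{k+1}:

  H_0: rank C_0 − rank ∂_1 = 7 − 6 = 1, and the invariant factors of ∂_1 are all 1, so H_0 = Z.
  H_1: rank ker ∂_1 − rank ∂_2 = (18 − 6) − 12 = 0, and ∂_2 has invariant factor 2 > 1, so H_1 = Z/2.
  H_2: rank ker ∂_2 − rank ∂_3 = (12 − 12) − 0 = 0, and there is no ∂_3, so H_2 = 0.

(K is a triangulation of the real projective plane RP^2.)

Hence the Betti numbers are b_0 = 1, b_1 = 0, b_2 = 0.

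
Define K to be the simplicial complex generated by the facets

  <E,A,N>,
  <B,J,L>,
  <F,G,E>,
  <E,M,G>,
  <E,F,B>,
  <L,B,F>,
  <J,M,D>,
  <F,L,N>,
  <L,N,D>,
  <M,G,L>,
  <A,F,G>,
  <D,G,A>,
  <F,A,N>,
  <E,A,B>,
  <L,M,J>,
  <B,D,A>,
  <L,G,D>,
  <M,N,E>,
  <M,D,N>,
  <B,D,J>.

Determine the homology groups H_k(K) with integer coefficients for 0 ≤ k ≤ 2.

Take the total order A < B < D < E < F < G < J < L < M < N on the vertex set. Then K (dimension 2) consists of the simplices:

  0-simplices (10): A, B, D, E, F, G, J, L, M, N
  1-simplices (30): AB, AD, AE, AF, AG, AN, BD, BE, BF, BJ, BL, DG, DJ, DL, DM, DN, EF, EG, EM, EN, FG, FL, FN, GL, GM, JL, JM, LM, LN, MN
  2-simplices (20): ABD, ABE, ADG, AEN, AFG, AFN, BDJ, BEF, BFL, BJL, DGL, DJM, DLN, DMN, EFG, EGM, EMN, FLN, GLM, JLM

Hence C_0 ≅ Z^10, C_1 ≅ Z^30, C_2 ≅ Z^20.

∂_1: C_1 → C_0 sends each edge [p,q] (with p < q) to q − p.
This gives a 10×30 integer matrix of rank 9; reducing to Smith normal form yields diagonal entries (1,1,1,1,1,1,1,1,1).

Boundary ∂_2: C_2 → C_1 maps a triangle to the signed sum of its edges. For instance
  ∂BEF = EF − BF + BE,
  ∂AFN = FN − AN + AF.
This gives a 30×20 integer matrix of rank 20; reducing to Smith normal form yields diagonal entries (1,1,1,1,1,1,1,1,1,1,1,1,1,1,1,1,1,1,1,2).

Computing H_k = (kernel of ∂_k) / (image of ∂_{k+1}):

  H_0: rank C_0 − rank ∂_1 = 10 − 9 = 1, and the invariant factors of ∂_1 are all 1, so H_0 ≅ Z.
  H_1: rank ker ∂_1 − rank ∂_2 = (30 − 9) − 20 = 1, and ∂_2 has invariant factor 2 > 1, so H_1 ≅ Z ⊕ Z/2.
  H_2: rank ker ∂_2 − rank ∂_3 = (20 − 20) − 0 = 0, and there is no ∂_3, so H_2 ≅ 0.

(K is a triangulation of the Klein bottle.)

H_0 = Z,  H_1 = Z ⊕ Z/2,  H_2 = 0.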